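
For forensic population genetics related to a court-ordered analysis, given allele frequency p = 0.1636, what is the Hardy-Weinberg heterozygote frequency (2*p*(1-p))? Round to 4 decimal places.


Hardy-Weinberg heterozygote frequency:
q = 1 - p = 1 - 0.1636 = 0.8364
2pq = 2 * 0.1636 * 0.8364 = 0.2737

0.2737


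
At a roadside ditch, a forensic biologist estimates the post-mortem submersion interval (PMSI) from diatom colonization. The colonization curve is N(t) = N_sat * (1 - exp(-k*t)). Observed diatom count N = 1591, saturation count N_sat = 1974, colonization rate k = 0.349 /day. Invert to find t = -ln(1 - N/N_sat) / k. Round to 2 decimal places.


PMSI from diatom colonization curve:
N / N_sat = 1591 / 1974 = 0.805978
1 - N/N_sat = 0.194022
ln(1 - N/N_sat) = -1.639784
t = -ln(1 - N/N_sat) / k = -(-1.639784) / 0.349 = 4.70 days

4.70


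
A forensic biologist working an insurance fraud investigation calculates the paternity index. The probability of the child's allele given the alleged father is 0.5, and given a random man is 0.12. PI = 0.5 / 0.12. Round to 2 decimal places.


Paternity Index calculation:
PI = P(allele|father) / P(allele|random)
PI = 0.5 / 0.12
PI = 4.17

4.17


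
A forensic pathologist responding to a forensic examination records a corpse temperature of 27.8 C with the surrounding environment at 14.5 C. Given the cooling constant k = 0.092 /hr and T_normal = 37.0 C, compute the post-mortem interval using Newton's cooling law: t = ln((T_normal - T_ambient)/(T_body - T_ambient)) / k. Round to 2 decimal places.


Using Newton's law of cooling:
t = ln((T_normal - T_ambient) / (T_body - T_ambient)) / k
T_normal - T_ambient = 22.5
T_body - T_ambient = 13.3
Ratio = 1.691729
ln(ratio) = 0.525751
t = 0.525751 / 0.092 = 5.71 hours

5.71


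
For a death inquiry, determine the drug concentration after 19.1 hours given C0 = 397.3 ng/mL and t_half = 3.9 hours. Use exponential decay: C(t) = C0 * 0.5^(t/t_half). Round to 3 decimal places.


Drug concentration decay:
Number of half-lives = t / t_half = 19.1 / 3.9 = 4.897436
Decay factor = 0.5^4.897436 = 0.0335525
C(t) = 397.3 * 0.0335525 = 13.330 ng/mL

13.330


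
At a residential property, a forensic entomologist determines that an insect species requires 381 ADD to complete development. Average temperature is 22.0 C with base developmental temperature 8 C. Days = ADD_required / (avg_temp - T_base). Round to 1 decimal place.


Insect development time:
Effective temperature = avg_temp - T_base = 22.0 - 8 = 14.0 C
Days = ADD / effective_temp = 381 / 14.0 = 27.2 days

27.2


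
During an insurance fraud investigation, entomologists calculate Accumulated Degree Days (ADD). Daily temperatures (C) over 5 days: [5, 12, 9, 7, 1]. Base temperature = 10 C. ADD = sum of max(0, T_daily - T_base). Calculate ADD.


Computing ADD day by day:
Day 1: max(0, 5 - 10) = 0
Day 2: max(0, 12 - 10) = 2
Day 3: max(0, 9 - 10) = 0
Day 4: max(0, 7 - 10) = 0
Day 5: max(0, 1 - 10) = 0
Total ADD = 2

2


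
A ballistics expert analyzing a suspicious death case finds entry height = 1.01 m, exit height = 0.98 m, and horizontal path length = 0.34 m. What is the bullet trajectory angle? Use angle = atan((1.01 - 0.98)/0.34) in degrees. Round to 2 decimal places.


Bullet trajectory angle:
Height difference = 1.01 - 0.98 = 0.03 m
angle = atan(0.03 / 0.34)
angle = atan(0.088235)
angle = 5.04 degrees

5.04


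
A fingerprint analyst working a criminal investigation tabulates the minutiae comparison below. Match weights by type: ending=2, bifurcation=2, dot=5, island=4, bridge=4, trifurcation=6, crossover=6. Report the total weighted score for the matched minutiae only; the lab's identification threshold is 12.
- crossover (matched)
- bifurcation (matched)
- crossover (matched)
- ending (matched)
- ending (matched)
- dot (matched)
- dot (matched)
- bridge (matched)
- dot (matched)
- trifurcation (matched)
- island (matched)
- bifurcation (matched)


Weighted minutiae match score:
  crossover: matched, +6 (running total 6)
  bifurcation: matched, +2 (running total 8)
  crossover: matched, +6 (running total 14)
  ending: matched, +2 (running total 16)
  ending: matched, +2 (running total 18)
  dot: matched, +5 (running total 23)
  dot: matched, +5 (running total 28)
  bridge: matched, +4 (running total 32)
  dot: matched, +5 (running total 37)
  trifurcation: matched, +6 (running total 43)
  island: matched, +4 (running total 47)
  bifurcation: matched, +2 (running total 49)
Total score = 49
Threshold = 12; verdict = identification

49


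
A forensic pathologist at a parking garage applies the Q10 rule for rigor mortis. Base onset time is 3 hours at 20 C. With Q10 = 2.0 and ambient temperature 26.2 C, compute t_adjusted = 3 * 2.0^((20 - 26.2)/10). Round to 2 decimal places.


Rigor mortis time adjustment:
Exponent = (T_ref - T_actual) / 10 = (20 - 26.2) / 10 = -0.62
Q10 factor = 2.0^-0.62 = 0.65067
t_adjusted = 3 * 0.65067 = 1.95 hours

1.95


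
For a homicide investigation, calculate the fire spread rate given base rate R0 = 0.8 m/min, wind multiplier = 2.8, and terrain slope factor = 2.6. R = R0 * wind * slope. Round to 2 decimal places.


Fire spread rate calculation:
R = R0 * wind_factor * slope_factor
= 0.8 * 2.8 * 2.6
= 2.24 * 2.6
= 5.82 m/min

5.82


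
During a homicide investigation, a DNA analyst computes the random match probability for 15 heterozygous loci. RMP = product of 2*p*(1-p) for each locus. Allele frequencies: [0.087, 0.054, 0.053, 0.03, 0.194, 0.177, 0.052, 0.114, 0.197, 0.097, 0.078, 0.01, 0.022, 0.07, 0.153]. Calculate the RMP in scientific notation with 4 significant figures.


Computing RMP for 15 loci:
Locus 1: 2 * 0.087 * 0.913 = 0.158862
Locus 2: 2 * 0.054 * 0.946 = 0.102168
Locus 3: 2 * 0.053 * 0.947 = 0.100382
Locus 4: 2 * 0.03 * 0.97 = 0.0582
Locus 5: 2 * 0.194 * 0.806 = 0.312728
Locus 6: 2 * 0.177 * 0.823 = 0.291342
Locus 7: 2 * 0.052 * 0.948 = 0.098592
Locus 8: 2 * 0.114 * 0.886 = 0.202008
Locus 9: 2 * 0.197 * 0.803 = 0.316382
Locus 10: 2 * 0.097 * 0.903 = 0.175182
Locus 11: 2 * 0.078 * 0.922 = 0.143832
Locus 12: 2 * 0.01 * 0.99 = 0.0198
Locus 13: 2 * 0.022 * 0.978 = 0.043032
Locus 14: 2 * 0.07 * 0.93 = 0.1302
Locus 15: 2 * 0.153 * 0.847 = 0.259182
RMP = 3.944e-14

3.944e-14


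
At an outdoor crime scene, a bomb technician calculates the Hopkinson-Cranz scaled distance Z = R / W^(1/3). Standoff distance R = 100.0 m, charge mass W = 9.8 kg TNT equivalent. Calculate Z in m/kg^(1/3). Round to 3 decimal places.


Scaled distance calculation:
W^(1/3) = 9.8^(1/3) = 2.139975
Z = R / W^(1/3) = 100.0 / 2.139975
Z = 46.730 m/kg^(1/3)

46.730


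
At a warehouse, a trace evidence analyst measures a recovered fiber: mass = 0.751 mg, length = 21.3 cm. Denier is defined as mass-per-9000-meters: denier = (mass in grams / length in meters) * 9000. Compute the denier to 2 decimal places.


Denier calculation:
Mass in grams = 0.751 mg / 1000 = 0.000751 g
Length in meters = 21.3 cm / 100 = 0.213 m
Linear density = mass / length = 0.000751 / 0.213 = 0.00352582 g/m
Denier = (g/m) * 9000 = 0.00352582 * 9000 = 31.73

31.73


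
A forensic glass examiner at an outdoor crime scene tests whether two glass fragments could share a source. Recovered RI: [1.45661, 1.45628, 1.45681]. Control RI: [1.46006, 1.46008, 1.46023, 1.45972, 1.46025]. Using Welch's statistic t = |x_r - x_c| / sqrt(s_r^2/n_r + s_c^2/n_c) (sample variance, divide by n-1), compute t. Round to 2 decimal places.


Welch's t-criterion for glass RI comparison:
Recovered mean = sum / n_r = 4.3697 / 3 = 1.4565667
Control mean = sum / n_c = 7.30034 / 5 = 1.460068
Recovered sample variance s_r^2 = 7.16333e-08
Control sample variance s_c^2 = 4.517e-08
Welch SE (unpooled) = sqrt(s_r^2/n_r + s_c^2/n_c) = sqrt(2.38778e-08 + 9.034e-09) = sqrt(3.29118e-08) = 0.000181416
|mean_r - mean_c| = 0.00350133
t = 0.00350133 / 0.000181416 = 19.30

19.30


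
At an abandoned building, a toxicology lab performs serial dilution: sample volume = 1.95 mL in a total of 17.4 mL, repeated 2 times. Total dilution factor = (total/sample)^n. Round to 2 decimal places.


Dilution factor calculation:
Single dilution = V_total / V_sample = 17.4 / 1.95 ≈ 8.923077
Number of dilutions = 2
Total DF = (17.4 / 1.95)^2 (full precision, rounded at the end) = 79.62

79.62


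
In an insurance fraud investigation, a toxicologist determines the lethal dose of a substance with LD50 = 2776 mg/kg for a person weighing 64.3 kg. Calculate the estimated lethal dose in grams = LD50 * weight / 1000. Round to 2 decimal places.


Lethal dose calculation:
Lethal dose = LD50 * body_weight / 1000
= 2776 * 64.3 / 1000
= 178496.8 / 1000
= 178.50 g

178.50


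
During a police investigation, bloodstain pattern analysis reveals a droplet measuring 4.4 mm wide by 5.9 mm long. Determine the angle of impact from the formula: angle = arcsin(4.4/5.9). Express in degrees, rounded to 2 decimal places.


Blood spatter impact angle calculation:
width / length = 4.4 / 5.9 = 0.745763
angle = arcsin(0.745763)
angle = 48.22 degrees

48.22


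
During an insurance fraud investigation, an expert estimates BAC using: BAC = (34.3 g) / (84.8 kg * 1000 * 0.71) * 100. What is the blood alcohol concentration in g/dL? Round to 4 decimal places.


Applying the Widmark formula:
BAC = (dose_g / (body_wt * 1000 * r)) * 100
Denominator = 84.8 * 1000 * 0.71 = 60208
BAC = (34.3 / 60208) * 100
BAC = 0.0570 g/dL

0.0570


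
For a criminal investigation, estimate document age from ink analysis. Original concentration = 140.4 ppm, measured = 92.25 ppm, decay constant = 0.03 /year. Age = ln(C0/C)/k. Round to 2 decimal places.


Document age estimation:
C0/C = 140.4 / 92.25 = 1.521951
ln(C0/C) = 0.419993
t = 0.419993 / 0.03 = 14.00 years

14.00


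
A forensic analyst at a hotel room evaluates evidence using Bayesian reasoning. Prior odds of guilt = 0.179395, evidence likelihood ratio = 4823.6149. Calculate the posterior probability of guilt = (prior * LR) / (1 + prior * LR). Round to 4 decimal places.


Bayesian evidence evaluation:
Posterior odds = prior_odds * LR = 0.179395 * 4823.6149 = 865.3324
Posterior probability = posterior_odds / (1 + posterior_odds)
= 865.3324 / (1 + 865.3324)
= 865.3324 / 866.3324
= 0.9988

0.9988


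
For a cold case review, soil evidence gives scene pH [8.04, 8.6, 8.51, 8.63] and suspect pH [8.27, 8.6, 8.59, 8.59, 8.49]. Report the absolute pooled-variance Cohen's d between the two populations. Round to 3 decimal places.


Pooled-variance Cohen's d for soil pH comparison:
Scene mean = 33.78 / 4 = 8.445
Suspect mean = 42.54 / 5 = 8.508
Scene sample variance s_s^2 = 0.0755
Suspect sample variance s_c^2 = 0.01972
Pooled variance = ((n_s-1)*s_s^2 + (n_c-1)*s_c^2) / (n_s + n_c - 2) = 0.043626
Pooled SD = sqrt(0.043626) = 0.208868
Mean difference = -0.063
|d| = |-0.063| / 0.208868 = 0.302

0.302


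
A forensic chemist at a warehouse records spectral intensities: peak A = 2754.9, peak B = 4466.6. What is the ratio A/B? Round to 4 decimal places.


Spectral peak ratio:
Peak A = 2754.9 counts
Peak B = 4466.6 counts
Ratio = 2754.9 / 4466.6 = 0.6168

0.6168


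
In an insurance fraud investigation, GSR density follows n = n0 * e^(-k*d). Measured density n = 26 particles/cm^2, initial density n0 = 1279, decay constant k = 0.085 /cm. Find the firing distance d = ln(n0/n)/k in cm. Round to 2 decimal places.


GSR distance calculation:
n0/n = 1279 / 26 = 49.192308
ln(n0/n) = 3.895737
d = 3.895737 / 0.085 = 45.83 cm

45.83


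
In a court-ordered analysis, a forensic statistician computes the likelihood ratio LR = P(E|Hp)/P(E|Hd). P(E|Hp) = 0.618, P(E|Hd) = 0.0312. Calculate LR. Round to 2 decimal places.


Likelihood ratio calculation:
LR = P(E|Hp) / P(E|Hd)
LR = 0.618 / 0.0312
LR = 19.81

19.81


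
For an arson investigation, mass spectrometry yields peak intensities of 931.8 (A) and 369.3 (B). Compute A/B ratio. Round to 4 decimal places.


Spectral peak ratio:
Peak A = 931.8 counts
Peak B = 369.3 counts
Ratio = 931.8 / 369.3 = 2.5232

2.5232


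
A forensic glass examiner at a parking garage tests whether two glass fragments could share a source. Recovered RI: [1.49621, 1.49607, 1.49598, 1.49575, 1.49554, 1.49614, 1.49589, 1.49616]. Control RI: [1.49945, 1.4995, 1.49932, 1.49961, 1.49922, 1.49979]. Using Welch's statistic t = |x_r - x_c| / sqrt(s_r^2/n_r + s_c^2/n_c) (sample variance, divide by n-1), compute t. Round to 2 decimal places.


Welch's t-criterion for glass RI comparison:
Recovered mean = sum / n_r = 11.96774 / 8 = 1.4959675
Control mean = sum / n_c = 8.99689 / 6 = 1.4994817
Recovered sample variance s_r^2 = 5.31929e-08
Control sample variance s_c^2 = 4.14967e-08
Welch SE (unpooled) = sqrt(s_r^2/n_r + s_c^2/n_c) = sqrt(6.64911e-09 + 6.91611e-09) = sqrt(1.35652e-08) = 0.00011647
|mean_r - mean_c| = 0.00351417
t = 0.00351417 / 0.00011647 = 30.17

30.17


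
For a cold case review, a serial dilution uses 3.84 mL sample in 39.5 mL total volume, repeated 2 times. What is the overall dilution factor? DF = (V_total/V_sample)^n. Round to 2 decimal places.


Dilution factor calculation:
Single dilution = V_total / V_sample = 39.5 / 3.84 ≈ 10.286458
Number of dilutions = 2
Total DF = (39.5 / 3.84)^2 (full precision, rounded at the end) = 105.81

105.81


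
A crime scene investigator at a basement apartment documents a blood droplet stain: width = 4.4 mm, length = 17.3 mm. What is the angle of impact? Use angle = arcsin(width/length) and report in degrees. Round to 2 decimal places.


Blood spatter impact angle calculation:
width / length = 4.4 / 17.3 = 0.254335
angle = arcsin(0.254335)
angle = 14.73 degrees

14.73


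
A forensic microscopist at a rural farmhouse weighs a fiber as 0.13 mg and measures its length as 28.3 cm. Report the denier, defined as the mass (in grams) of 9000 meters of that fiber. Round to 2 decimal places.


Denier calculation:
Mass in grams = 0.13 mg / 1000 = 0.00013 g
Length in meters = 28.3 cm / 100 = 0.283 m
Linear density = mass / length = 0.00013 / 0.283 = 0.00045936 g/m
Denier = (g/m) * 9000 = 0.00045936 * 9000 = 4.13

4.13


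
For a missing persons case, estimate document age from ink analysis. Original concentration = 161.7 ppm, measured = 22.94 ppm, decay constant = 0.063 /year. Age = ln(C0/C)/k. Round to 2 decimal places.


Document age estimation:
C0/C = 161.7 / 22.94 = 7.048823
ln(C0/C) = 1.952861
t = 1.952861 / 0.063 = 31.00 years

31.00


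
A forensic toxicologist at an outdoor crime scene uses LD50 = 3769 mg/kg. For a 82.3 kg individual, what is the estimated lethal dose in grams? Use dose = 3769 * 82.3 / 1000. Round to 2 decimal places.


Lethal dose calculation:
Lethal dose = LD50 * body_weight / 1000
= 3769 * 82.3 / 1000
= 310188.7 / 1000
= 310.19 g

310.19


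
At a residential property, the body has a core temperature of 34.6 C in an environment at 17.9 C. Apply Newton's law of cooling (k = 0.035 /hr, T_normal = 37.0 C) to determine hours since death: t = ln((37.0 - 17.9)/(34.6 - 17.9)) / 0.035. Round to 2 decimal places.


Using Newton's law of cooling:
t = ln((T_normal - T_ambient) / (T_body - T_ambient)) / k
T_normal - T_ambient = 19.1
T_body - T_ambient = 16.7
Ratio = 1.143713
ln(ratio) = 0.13428
t = 0.13428 / 0.035 = 3.84 hours

3.84


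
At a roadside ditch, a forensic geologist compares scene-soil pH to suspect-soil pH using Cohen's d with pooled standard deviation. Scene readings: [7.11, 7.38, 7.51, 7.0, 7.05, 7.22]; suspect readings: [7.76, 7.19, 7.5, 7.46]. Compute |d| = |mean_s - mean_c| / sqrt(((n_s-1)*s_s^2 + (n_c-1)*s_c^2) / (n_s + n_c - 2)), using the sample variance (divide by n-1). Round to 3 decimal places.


Pooled-variance Cohen's d for soil pH comparison:
Scene mean = 43.27 / 6 = 7.211667
Suspect mean = 29.91 / 4 = 7.4775
Scene sample variance s_s^2 = 0.039737
Suspect sample variance s_c^2 = 0.054425
Pooled variance = ((n_s-1)*s_s^2 + (n_c-1)*s_c^2) / (n_s + n_c - 2) = 0.045245
Pooled SD = sqrt(0.045245) = 0.212709
Mean difference = -0.265833
|d| = |-0.265833| / 0.212709 = 1.250

1.250


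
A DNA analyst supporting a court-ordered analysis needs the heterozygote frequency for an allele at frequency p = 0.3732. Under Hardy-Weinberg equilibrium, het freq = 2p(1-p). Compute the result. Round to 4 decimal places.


Hardy-Weinberg heterozygote frequency:
q = 1 - p = 1 - 0.3732 = 0.6268
2pq = 2 * 0.3732 * 0.6268 = 0.4678

0.4678


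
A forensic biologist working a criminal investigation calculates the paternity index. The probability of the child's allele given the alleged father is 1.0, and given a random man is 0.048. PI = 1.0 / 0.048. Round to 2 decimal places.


Paternity Index calculation:
PI = P(allele|father) / P(allele|random)
PI = 1.0 / 0.048
PI = 20.83

20.83


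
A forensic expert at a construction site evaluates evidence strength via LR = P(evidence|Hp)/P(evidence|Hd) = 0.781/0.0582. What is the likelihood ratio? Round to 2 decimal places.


Likelihood ratio calculation:
LR = P(E|Hp) / P(E|Hd)
LR = 0.781 / 0.0582
LR = 13.42

13.42


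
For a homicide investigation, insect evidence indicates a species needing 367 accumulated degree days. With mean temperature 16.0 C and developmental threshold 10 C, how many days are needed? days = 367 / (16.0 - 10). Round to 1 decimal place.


Insect development time:
Effective temperature = avg_temp - T_base = 16.0 - 10 = 6.0 C
Days = ADD / effective_temp = 367 / 6.0 = 61.2 days

61.2


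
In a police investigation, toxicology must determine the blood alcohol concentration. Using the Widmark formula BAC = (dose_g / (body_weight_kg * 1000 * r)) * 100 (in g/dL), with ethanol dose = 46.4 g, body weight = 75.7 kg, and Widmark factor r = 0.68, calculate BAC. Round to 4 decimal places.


Applying the Widmark formula:
BAC = (dose_g / (body_wt * 1000 * r)) * 100
Denominator = 75.7 * 1000 * 0.68 = 51476
BAC = (46.4 / 51476) * 100
BAC = 0.0901 g/dL

0.0901


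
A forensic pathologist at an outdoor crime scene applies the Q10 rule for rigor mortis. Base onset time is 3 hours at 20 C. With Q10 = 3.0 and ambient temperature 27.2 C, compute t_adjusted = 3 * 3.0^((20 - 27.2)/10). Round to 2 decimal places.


Rigor mortis time adjustment:
Exponent = (T_ref - T_actual) / 10 = (20 - 27.2) / 10 = -0.72
Q10 factor = 3.0^-0.72 = 0.45339
t_adjusted = 3 * 0.45339 = 1.36 hours

1.36


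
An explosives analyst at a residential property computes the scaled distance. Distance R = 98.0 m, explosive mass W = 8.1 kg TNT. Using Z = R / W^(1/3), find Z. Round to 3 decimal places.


Scaled distance calculation:
W^(1/3) = 8.1^(1/3) = 2.008299
Z = R / W^(1/3) = 98.0 / 2.008299
Z = 48.798 m/kg^(1/3)

48.798


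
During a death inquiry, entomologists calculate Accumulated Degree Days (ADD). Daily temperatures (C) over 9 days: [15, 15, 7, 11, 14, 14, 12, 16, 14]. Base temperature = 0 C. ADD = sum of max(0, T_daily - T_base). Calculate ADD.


Computing ADD day by day:
Day 1: max(0, 15 - 0) = 15
Day 2: max(0, 15 - 0) = 15
Day 3: max(0, 7 - 0) = 7
Day 4: max(0, 11 - 0) = 11
Day 5: max(0, 14 - 0) = 14
Day 6: max(0, 14 - 0) = 14
Day 7: max(0, 12 - 0) = 12
Day 8: max(0, 16 - 0) = 16
Day 9: max(0, 14 - 0) = 14
Total ADD = 118

118


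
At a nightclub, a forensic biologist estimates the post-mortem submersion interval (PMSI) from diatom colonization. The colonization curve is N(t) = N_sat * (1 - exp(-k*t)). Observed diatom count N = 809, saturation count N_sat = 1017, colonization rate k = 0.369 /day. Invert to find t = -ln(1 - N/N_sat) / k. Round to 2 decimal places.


PMSI from diatom colonization curve:
N / N_sat = 809 / 1017 = 0.795477
1 - N/N_sat = 0.204523
ln(1 - N/N_sat) = -1.587075
t = -ln(1 - N/N_sat) / k = -(-1.587075) / 0.369 = 4.30 days

4.30


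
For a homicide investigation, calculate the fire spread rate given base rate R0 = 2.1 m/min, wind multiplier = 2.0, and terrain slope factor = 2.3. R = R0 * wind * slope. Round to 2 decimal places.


Fire spread rate calculation:
R = R0 * wind_factor * slope_factor
= 2.1 * 2.0 * 2.3
= 4.2 * 2.3
= 9.66 m/min

9.66


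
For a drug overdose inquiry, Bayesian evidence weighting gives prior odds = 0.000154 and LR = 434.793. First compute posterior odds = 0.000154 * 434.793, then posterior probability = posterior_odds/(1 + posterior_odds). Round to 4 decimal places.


Bayesian evidence evaluation:
Posterior odds = prior_odds * LR = 0.000154 * 434.793 = 0.06695812
Posterior probability = posterior_odds / (1 + posterior_odds)
= 0.06695812 / (1 + 0.06695812)
= 0.06695812 / 1.06695812
= 0.0628

0.0628


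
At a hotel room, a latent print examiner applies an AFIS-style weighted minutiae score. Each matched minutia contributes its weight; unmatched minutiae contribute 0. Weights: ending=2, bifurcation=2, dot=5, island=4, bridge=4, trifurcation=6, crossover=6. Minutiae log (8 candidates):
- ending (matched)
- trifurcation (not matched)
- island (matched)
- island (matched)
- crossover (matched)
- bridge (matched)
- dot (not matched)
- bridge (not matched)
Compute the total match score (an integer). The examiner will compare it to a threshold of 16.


Weighted minutiae match score:
  ending: matched, +2 (running total 2)
  trifurcation: not matched, +0
  island: matched, +4 (running total 6)
  island: matched, +4 (running total 10)
  crossover: matched, +6 (running total 16)
  bridge: matched, +4 (running total 20)
  dot: not matched, +0
  bridge: not matched, +0
Total score = 20
Threshold = 16; verdict = identification

20


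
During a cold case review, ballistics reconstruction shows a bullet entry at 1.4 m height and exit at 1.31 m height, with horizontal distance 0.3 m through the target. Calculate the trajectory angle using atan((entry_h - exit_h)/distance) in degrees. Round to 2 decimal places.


Bullet trajectory angle:
Height difference = 1.4 - 1.31 = 0.09 m
angle = atan(0.09 / 0.3)
angle = atan(0.3)
angle = 16.70 degrees

16.70


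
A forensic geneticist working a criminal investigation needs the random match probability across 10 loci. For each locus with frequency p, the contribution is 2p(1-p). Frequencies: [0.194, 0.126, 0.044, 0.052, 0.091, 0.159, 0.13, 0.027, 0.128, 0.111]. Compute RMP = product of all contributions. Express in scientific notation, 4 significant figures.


Computing RMP for 10 loci:
Locus 1: 2 * 0.194 * 0.806 = 0.312728
Locus 2: 2 * 0.126 * 0.874 = 0.220248
Locus 3: 2 * 0.044 * 0.956 = 0.084128
Locus 4: 2 * 0.052 * 0.948 = 0.098592
Locus 5: 2 * 0.091 * 0.909 = 0.165438
Locus 6: 2 * 0.159 * 0.841 = 0.267438
Locus 7: 2 * 0.13 * 0.87 = 0.2262
Locus 8: 2 * 0.027 * 0.973 = 0.052542
Locus 9: 2 * 0.128 * 0.872 = 0.223232
Locus 10: 2 * 0.111 * 0.889 = 0.197358
RMP = 1.324e-08

1.324e-08


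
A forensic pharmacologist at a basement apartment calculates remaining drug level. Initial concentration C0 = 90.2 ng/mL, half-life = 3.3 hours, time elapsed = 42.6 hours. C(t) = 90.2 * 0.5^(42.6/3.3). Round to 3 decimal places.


Drug concentration decay:
Number of half-lives = t / t_half = 42.6 / 3.3 = 12.909091
Decay factor = 0.5^12.909091 = 0.00013001
C(t) = 90.2 * 0.00013001 = 0.012 ng/mL

0.012


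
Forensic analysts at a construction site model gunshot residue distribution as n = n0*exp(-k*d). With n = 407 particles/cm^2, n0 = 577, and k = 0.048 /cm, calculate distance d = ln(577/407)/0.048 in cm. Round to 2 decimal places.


GSR distance calculation:
n0/n = 577 / 407 = 1.41769
ln(n0/n) = 0.349029
d = 0.349029 / 0.048 = 7.27 cm

7.27


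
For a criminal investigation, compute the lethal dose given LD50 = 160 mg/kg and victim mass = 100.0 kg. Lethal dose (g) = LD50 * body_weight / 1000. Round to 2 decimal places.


Lethal dose calculation:
Lethal dose = LD50 * body_weight / 1000
= 160 * 100.0 / 1000
= 16000 / 1000
= 16.00 g

16.00


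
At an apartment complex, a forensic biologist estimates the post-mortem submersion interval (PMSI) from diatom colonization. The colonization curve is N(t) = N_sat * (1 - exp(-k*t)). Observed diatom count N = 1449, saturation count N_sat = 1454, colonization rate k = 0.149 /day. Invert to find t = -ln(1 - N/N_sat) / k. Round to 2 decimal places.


PMSI from diatom colonization curve:
N / N_sat = 1449 / 1454 = 0.996561
1 - N/N_sat = 0.003439
ln(1 - N/N_sat) = -5.672575
t = -ln(1 - N/N_sat) / k = -(-5.672575) / 0.149 = 38.07 days

38.07


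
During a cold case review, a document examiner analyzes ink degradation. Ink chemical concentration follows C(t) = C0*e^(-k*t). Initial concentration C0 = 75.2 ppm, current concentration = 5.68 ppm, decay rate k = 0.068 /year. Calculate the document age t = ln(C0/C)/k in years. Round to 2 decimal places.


Document age estimation:
C0/C = 75.2 / 5.68 = 13.239437
ln(C0/C) = 2.5832
t = 2.5832 / 0.068 = 37.99 years

37.99


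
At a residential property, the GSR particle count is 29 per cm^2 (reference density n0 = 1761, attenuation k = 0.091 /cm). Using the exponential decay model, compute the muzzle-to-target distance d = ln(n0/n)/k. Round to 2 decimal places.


GSR distance calculation:
n0/n = 1761 / 29 = 60.724138
ln(n0/n) = 4.106341
d = 4.106341 / 0.091 = 45.12 cm

45.12


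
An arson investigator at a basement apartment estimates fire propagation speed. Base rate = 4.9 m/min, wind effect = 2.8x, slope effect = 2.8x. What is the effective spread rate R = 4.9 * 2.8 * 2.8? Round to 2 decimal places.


Fire spread rate calculation:
R = R0 * wind_factor * slope_factor
= 4.9 * 2.8 * 2.8
= 13.72 * 2.8
= 38.42 m/min

38.42


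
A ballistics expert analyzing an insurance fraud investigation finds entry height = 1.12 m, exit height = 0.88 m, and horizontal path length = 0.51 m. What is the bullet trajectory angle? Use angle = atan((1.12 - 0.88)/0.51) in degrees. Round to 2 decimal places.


Bullet trajectory angle:
Height difference = 1.12 - 0.88 = 0.24 m
angle = atan(0.24 / 0.51)
angle = atan(0.470588)
angle = 25.20 degrees

25.20


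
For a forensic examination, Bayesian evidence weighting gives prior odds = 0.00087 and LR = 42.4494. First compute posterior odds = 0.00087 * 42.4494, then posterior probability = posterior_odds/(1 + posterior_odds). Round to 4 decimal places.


Bayesian evidence evaluation:
Posterior odds = prior_odds * LR = 0.00087 * 42.4494 = 0.03693098
Posterior probability = posterior_odds / (1 + posterior_odds)
= 0.03693098 / (1 + 0.03693098)
= 0.03693098 / 1.03693098
= 0.0356

0.0356


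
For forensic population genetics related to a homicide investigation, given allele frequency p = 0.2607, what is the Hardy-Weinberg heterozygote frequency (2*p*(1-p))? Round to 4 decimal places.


Hardy-Weinberg heterozygote frequency:
q = 1 - p = 1 - 0.2607 = 0.7393
2pq = 2 * 0.2607 * 0.7393 = 0.3855

0.3855


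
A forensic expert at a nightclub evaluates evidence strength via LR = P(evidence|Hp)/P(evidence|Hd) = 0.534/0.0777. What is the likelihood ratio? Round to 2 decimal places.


Likelihood ratio calculation:
LR = P(E|Hp) / P(E|Hd)
LR = 0.534 / 0.0777
LR = 6.87

6.87


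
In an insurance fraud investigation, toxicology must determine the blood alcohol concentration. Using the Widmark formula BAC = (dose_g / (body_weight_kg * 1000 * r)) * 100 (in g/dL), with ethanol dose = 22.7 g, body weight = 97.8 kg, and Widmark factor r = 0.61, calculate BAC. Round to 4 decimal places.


Applying the Widmark formula:
BAC = (dose_g / (body_wt * 1000 * r)) * 100
Denominator = 97.8 * 1000 * 0.61 = 59658
BAC = (22.7 / 59658) * 100
BAC = 0.0381 g/dL

0.0381


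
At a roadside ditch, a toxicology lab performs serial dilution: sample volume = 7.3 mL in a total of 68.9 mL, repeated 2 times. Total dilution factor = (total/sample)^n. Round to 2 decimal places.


Dilution factor calculation:
Single dilution = V_total / V_sample = 68.9 / 7.3 ≈ 9.438356
Number of dilutions = 2
Total DF = (68.9 / 7.3)^2 (full precision, rounded at the end) = 89.08

89.08


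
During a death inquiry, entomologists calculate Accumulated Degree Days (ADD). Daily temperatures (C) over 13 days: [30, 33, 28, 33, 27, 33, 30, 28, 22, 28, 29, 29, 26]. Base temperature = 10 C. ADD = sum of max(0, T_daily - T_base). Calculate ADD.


Computing ADD day by day:
Day 1: max(0, 30 - 10) = 20
Day 2: max(0, 33 - 10) = 23
Day 3: max(0, 28 - 10) = 18
Day 4: max(0, 33 - 10) = 23
Day 5: max(0, 27 - 10) = 17
Day 6: max(0, 33 - 10) = 23
Day 7: max(0, 30 - 10) = 20
Day 8: max(0, 28 - 10) = 18
Day 9: max(0, 22 - 10) = 12
Day 10: max(0, 28 - 10) = 18
Day 11: max(0, 29 - 10) = 19
Day 12: max(0, 29 - 10) = 19
Day 13: max(0, 26 - 10) = 16
Total ADD = 246

246


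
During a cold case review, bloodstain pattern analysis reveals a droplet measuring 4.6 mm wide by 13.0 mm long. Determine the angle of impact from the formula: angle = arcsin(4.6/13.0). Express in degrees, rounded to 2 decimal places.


Blood spatter impact angle calculation:
width / length = 4.6 / 13.0 = 0.353846
angle = arcsin(0.353846)
angle = 20.72 degrees

20.72


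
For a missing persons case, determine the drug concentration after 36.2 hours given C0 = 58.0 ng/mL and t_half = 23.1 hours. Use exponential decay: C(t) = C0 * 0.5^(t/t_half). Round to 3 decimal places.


Drug concentration decay:
Number of half-lives = t / t_half = 36.2 / 23.1 = 1.5671
Decay factor = 0.5^1.5671 = 0.3374861
C(t) = 58.0 * 0.3374861 = 19.574 ng/mL

19.574


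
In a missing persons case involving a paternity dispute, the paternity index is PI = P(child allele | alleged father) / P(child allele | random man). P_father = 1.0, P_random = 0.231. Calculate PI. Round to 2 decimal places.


Paternity Index calculation:
PI = P(allele|father) / P(allele|random)
PI = 1.0 / 0.231
PI = 4.33

4.33


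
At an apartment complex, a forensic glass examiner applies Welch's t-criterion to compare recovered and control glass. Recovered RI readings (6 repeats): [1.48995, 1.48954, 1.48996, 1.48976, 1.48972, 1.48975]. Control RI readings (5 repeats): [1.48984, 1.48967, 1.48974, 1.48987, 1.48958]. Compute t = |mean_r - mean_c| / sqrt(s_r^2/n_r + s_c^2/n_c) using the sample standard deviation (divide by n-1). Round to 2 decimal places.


Welch's t-criterion for glass RI comparison:
Recovered mean = sum / n_r = 8.93868 / 6 = 1.48978
Control mean = sum / n_c = 7.4487 / 5 = 1.48974
Recovered sample variance s_r^2 = 2.476e-08
Control sample variance s_c^2 = 1.435e-08
Welch SE (unpooled) = sqrt(s_r^2/n_r + s_c^2/n_c) = sqrt(4.12667e-09 + 2.87e-09) = sqrt(6.99667e-09) = 8.36461e-05
|mean_r - mean_c| = 4e-05
t = 4e-05 / 8.36461e-05 = 0.48

0.48


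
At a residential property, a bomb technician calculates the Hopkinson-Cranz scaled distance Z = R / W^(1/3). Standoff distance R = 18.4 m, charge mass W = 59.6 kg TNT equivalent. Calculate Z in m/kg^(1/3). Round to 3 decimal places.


Scaled distance calculation:
W^(1/3) = 59.6^(1/3) = 3.906149
Z = R / W^(1/3) = 18.4 / 3.906149
Z = 4.711 m/kg^(1/3)

4.711


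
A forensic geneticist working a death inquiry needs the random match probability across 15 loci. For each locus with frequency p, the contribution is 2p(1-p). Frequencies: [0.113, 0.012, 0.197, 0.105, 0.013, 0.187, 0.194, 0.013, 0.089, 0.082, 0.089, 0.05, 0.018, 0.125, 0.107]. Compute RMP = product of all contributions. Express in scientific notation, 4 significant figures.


Computing RMP for 15 loci:
Locus 1: 2 * 0.113 * 0.887 = 0.200462
Locus 2: 2 * 0.012 * 0.988 = 0.023712
Locus 3: 2 * 0.197 * 0.803 = 0.316382
Locus 4: 2 * 0.105 * 0.895 = 0.18795
Locus 5: 2 * 0.013 * 0.987 = 0.025662
Locus 6: 2 * 0.187 * 0.813 = 0.304062
Locus 7: 2 * 0.194 * 0.806 = 0.312728
Locus 8: 2 * 0.013 * 0.987 = 0.025662
Locus 9: 2 * 0.089 * 0.911 = 0.162158
Locus 10: 2 * 0.082 * 0.918 = 0.150552
Locus 11: 2 * 0.089 * 0.911 = 0.162158
Locus 12: 2 * 0.05 * 0.95 = 0.095
Locus 13: 2 * 0.018 * 0.982 = 0.035352
Locus 14: 2 * 0.125 * 0.875 = 0.21875
Locus 15: 2 * 0.107 * 0.893 = 0.191102
RMP = 9.837e-15

9.837e-15


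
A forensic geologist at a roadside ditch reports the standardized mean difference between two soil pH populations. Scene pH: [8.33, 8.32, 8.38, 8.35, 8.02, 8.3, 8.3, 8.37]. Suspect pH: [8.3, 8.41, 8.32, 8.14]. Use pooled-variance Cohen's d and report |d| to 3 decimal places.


Pooled-variance Cohen's d for soil pH comparison:
Scene mean = 66.37 / 8 = 8.29625
Suspect mean = 33.17 / 4 = 8.2925
Scene sample variance s_s^2 = 0.013341
Suspect sample variance s_c^2 = 0.012625
Pooled variance = ((n_s-1)*s_s^2 + (n_c-1)*s_c^2) / (n_s + n_c - 2) = 0.013126
Pooled SD = sqrt(0.013126) = 0.114569
Mean difference = 0.00375
|d| = |0.00375| / 0.114569 = 0.033

0.033


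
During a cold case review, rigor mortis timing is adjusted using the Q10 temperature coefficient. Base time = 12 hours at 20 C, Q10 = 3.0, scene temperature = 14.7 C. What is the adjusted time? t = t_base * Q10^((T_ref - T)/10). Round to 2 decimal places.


Rigor mortis time adjustment:
Exponent = (T_ref - T_actual) / 10 = (20 - 14.7) / 10 = 0.53
Q10 factor = 3.0^0.53 = 1.79009
t_adjusted = 12 * 1.79009 = 21.48 hours

21.48


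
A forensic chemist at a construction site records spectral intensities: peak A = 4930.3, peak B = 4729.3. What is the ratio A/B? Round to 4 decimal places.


Spectral peak ratio:
Peak A = 4930.3 counts
Peak B = 4729.3 counts
Ratio = 4930.3 / 4729.3 = 1.0425

1.0425


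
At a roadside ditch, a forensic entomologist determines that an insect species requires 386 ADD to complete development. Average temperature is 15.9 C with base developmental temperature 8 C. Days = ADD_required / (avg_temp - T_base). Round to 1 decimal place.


Insect development time:
Effective temperature = avg_temp - T_base = 15.9 - 8 = 7.9 C
Days = ADD / effective_temp = 386 / 7.9 = 48.9 days

48.9


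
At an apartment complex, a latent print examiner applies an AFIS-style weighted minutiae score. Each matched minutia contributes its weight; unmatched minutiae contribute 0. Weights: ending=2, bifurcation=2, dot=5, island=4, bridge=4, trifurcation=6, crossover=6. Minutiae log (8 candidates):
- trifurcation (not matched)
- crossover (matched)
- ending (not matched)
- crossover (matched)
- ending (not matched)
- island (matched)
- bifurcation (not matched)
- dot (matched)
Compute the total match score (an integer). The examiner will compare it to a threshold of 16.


Weighted minutiae match score:
  trifurcation: not matched, +0
  crossover: matched, +6 (running total 6)
  ending: not matched, +0
  crossover: matched, +6 (running total 12)
  ending: not matched, +0
  island: matched, +4 (running total 16)
  bifurcation: not matched, +0
  dot: matched, +5 (running total 21)
Total score = 21
Threshold = 16; verdict = identification

21


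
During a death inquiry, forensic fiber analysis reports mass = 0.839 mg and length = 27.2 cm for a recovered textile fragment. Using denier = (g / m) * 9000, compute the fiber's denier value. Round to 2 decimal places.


Denier calculation:
Mass in grams = 0.839 mg / 1000 = 0.000839 g
Length in meters = 27.2 cm / 100 = 0.272 m
Linear density = mass / length = 0.000839 / 0.272 = 0.00308456 g/m
Denier = (g/m) * 9000 = 0.00308456 * 9000 = 27.76

27.76


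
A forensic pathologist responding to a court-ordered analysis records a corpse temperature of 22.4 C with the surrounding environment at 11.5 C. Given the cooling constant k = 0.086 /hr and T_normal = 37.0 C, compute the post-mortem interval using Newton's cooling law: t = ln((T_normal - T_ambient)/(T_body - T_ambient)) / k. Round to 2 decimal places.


Using Newton's law of cooling:
t = ln((T_normal - T_ambient) / (T_body - T_ambient)) / k
T_normal - T_ambient = 25.5
T_body - T_ambient = 10.9
Ratio = 2.33945
ln(ratio) = 0.849916
t = 0.849916 / 0.086 = 9.88 hours

9.88


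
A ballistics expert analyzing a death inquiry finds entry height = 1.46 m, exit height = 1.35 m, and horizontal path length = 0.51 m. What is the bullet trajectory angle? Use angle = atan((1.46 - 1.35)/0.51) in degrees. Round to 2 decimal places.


Bullet trajectory angle:
Height difference = 1.46 - 1.35 = 0.11 m
angle = atan(0.11 / 0.51)
angle = atan(0.215686)
angle = 12.17 degrees

12.17


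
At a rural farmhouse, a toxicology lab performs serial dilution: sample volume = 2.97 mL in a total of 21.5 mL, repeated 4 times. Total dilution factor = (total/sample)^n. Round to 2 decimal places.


Dilution factor calculation:
Single dilution = V_total / V_sample = 21.5 / 2.97 ≈ 7.239057
Number of dilutions = 4
Total DF = (21.5 / 2.97)^4 (full precision, rounded at the end) = 2746.17

2746.17


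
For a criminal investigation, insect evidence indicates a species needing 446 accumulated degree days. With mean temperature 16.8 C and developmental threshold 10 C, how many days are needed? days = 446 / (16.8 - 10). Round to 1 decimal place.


Insect development time:
Effective temperature = avg_temp - T_base = 16.8 - 10 = 6.8 C
Days = ADD / effective_temp = 446 / 6.8 = 65.6 days

65.6


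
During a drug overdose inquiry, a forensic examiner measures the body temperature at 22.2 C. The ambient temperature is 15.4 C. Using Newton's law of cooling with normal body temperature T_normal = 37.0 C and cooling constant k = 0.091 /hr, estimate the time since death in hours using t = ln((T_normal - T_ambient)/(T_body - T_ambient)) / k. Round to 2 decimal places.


Using Newton's law of cooling:
t = ln((T_normal - T_ambient) / (T_body - T_ambient)) / k
T_normal - T_ambient = 21.6
T_body - T_ambient = 6.8
Ratio = 3.176471
ln(ratio) = 1.155771
t = 1.155771 / 0.091 = 12.70 hours

12.70


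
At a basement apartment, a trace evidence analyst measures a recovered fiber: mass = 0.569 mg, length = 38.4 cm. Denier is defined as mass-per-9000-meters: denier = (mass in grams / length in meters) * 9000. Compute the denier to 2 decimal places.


Denier calculation:
Mass in grams = 0.569 mg / 1000 = 0.000569 g
Length in meters = 38.4 cm / 100 = 0.384 m
Linear density = mass / length = 0.000569 / 0.384 = 0.00148177 g/m
Denier = (g/m) * 9000 = 0.00148177 * 9000 = 13.34

13.34


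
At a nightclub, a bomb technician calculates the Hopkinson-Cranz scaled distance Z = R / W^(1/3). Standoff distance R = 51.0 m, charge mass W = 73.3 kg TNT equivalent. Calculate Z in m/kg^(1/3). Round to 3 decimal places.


Scaled distance calculation:
W^(1/3) = 73.3^(1/3) = 4.185056
Z = R / W^(1/3) = 51.0 / 4.185056
Z = 12.186 m/kg^(1/3)

12.186


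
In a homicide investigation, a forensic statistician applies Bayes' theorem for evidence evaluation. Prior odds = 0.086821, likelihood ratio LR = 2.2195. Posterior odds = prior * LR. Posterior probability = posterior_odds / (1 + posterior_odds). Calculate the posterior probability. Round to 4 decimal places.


Bayesian evidence evaluation:
Posterior odds = prior_odds * LR = 0.086821 * 2.2195 = 0.1926992
Posterior probability = posterior_odds / (1 + posterior_odds)
= 0.1926992 / (1 + 0.1926992)
= 0.1926992 / 1.1926992
= 0.1616

0.1616


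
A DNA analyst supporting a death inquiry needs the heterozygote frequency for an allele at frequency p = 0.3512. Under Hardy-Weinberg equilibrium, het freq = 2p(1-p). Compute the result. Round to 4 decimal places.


Hardy-Weinberg heterozygote frequency:
q = 1 - p = 1 - 0.3512 = 0.6488
2pq = 2 * 0.3512 * 0.6488 = 0.4557

0.4557


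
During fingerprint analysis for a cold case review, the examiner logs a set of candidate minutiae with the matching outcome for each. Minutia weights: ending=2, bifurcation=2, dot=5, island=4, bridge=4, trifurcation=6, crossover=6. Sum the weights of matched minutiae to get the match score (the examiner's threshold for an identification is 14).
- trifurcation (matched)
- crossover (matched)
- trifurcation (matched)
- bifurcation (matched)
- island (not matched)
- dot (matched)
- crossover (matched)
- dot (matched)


Weighted minutiae match score:
  trifurcation: matched, +6 (running total 6)
  crossover: matched, +6 (running total 12)
  trifurcation: matched, +6 (running total 18)
  bifurcation: matched, +2 (running total 20)
  island: not matched, +0
  dot: matched, +5 (running total 25)
  crossover: matched, +6 (running total 31)
  dot: matched, +5 (running total 36)
Total score = 36
Threshold = 14; verdict = identification

36
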